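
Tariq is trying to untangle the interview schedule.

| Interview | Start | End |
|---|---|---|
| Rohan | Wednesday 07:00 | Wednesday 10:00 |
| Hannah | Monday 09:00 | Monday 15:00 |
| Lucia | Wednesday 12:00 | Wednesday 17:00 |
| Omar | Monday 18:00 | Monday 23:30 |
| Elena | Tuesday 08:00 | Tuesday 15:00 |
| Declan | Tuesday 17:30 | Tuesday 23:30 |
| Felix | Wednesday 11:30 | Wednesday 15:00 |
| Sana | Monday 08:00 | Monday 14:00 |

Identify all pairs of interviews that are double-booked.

Two intervals overlap when each starts before the other ends.
Sorted by start: Sana, Hannah, Omar, Elena, Declan, Rohan, Felix, Lucia.
Hannah starts before Sana ends → Sana and Hannah overlap.
Omar starts after Sana ends; Sana is clear from here.
Omar starts after Hannah ends; Hannah is clear from here.
Elena starts after Omar ends; Omar is clear from here.
Declan starts after Elena ends; Elena is clear from here.
Rohan starts after Declan ends; Declan is clear from here.
Felix starts after Rohan ends; Rohan is clear from here.
Lucia starts before Felix ends → Felix and Lucia overlap.

Felix & Lucia, Hannah & Sana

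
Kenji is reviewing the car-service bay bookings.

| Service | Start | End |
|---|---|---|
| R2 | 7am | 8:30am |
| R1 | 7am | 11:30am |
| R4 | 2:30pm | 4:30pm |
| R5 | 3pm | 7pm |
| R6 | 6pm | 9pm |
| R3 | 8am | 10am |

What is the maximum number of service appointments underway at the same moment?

Sort all start/end points and keep a running count:
7am start R1 → 1
7am start R2 → 2
8am start R3 → 3
8:30am end R2 → 2
10am end R3 → 1
11:30am end R1 → 0
2:30pm start R4 → 1
3pm start R5 → 2
4:30pm end R4 → 1
6pm start R6 → 2
7pm end R5 → 1
9pm end R6 → 0
Peak is 3, at 8am (R1, R2, R3).

3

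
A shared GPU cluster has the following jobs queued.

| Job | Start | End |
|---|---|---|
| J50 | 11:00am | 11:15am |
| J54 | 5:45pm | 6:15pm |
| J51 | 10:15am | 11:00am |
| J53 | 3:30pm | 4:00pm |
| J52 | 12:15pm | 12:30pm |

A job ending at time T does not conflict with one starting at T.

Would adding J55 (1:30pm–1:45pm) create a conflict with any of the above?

J51: ends 11:00am at or before J55 starts 1:30pm → clear.
J50: ends 11:15am at or before J55 starts 1:30pm → clear.
J52: ends 12:30pm at or before J55 starts 1:30pm → clear.
J53: starts 3:30pm at or after J55 ends 1:45pm → clear.
J54: starts 5:45pm at or after J55 ends 1:45pm → clear.

No — it doesn't clash with anything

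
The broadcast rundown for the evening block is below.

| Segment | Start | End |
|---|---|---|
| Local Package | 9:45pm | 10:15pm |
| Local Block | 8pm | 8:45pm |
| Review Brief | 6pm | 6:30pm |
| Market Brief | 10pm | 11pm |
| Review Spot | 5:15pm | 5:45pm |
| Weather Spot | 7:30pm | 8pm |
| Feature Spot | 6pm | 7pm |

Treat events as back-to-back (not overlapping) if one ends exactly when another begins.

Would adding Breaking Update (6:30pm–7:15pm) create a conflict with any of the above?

Review Spot: ends 5:45pm at or before Breaking Update starts 6:30pm → clear.
Review Brief: ends 6:30pm at or before Breaking Update starts 6:30pm → clear.
Feature Spot: starts 6pm before Breaking Update ends 7:15pm, and ends 7pm after Breaking Update starts 6:30pm → overlap.
Weather Spot: starts 7:30pm at or after Breaking Update ends 7:15pm → clear.
Local Block: starts 8pm at or after Breaking Update ends 7:15pm → clear.
Local Package: starts 9:45pm at or after Breaking Update ends 7:15pm → clear.
Market Brief: starts 10pm at or after Breaking Update ends 7:15pm → clear.
Breaking Update overlaps Feature Spot.

Yes — it overlaps Feature Spot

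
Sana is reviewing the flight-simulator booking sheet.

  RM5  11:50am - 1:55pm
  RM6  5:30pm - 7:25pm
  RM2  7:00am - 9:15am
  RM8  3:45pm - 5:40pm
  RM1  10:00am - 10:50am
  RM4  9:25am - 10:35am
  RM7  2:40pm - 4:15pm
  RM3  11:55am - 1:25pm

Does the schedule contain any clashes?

Yes

Sorted by start: RM2, RM4, RM1, RM5, RM3, RM7, RM8, RM6.
RM4 starts after RM2 ends, so RM2 has no further overlaps.
RM1 starts before RM4 ends → RM4 and RM1 overlap.
That's a conflict, so the schedule is not conflict-free.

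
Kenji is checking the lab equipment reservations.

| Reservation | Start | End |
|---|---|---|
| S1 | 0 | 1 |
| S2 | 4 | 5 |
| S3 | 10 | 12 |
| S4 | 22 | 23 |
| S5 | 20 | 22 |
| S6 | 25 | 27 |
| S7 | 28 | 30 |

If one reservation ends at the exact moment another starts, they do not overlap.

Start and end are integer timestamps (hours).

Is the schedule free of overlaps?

Yes

Two intervals overlap when each starts before the other ends.
Sorted by start: S1, S2, S3, S5, S4, S6, S7.
S2 starts after S1 ends, so S1 has no further overlaps.
S3 starts after S2 ends, so S2 has no further overlaps.
S5 starts after S3 ends, so S3 has no further overlaps.
S4 starts exactly when S5 ends (back-to-back, no overlap), so S5 has no further overlaps.
S6 starts after S4 ends, so S4 has no further overlaps.
S7 starts after S6 ends.
Every pair is clear; the schedule has no overlaps.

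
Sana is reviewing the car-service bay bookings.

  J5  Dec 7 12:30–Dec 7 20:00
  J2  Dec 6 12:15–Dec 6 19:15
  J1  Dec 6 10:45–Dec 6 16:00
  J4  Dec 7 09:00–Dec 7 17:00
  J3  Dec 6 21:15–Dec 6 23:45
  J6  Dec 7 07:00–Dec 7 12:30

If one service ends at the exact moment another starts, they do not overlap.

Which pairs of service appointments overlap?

J1 & J2, J4 & J5, J4 & J6

Sorted by start: J1, J2, J3, J6, J4, J5.
J2 starts before J1 ends → J1 and J2 overlap.
J3 starts after J1 ends; J1 is clear from here.
J3 starts after J2 ends; J2 is clear from here.
J6 starts after J3 ends; J3 is clear from here.
J4 starts before J6 ends → J6 and J4 overlap.
J5 starts exactly when J6 ends (back-to-back, no overlap).
J5 starts before J4 ends → J4 and J5 overlap.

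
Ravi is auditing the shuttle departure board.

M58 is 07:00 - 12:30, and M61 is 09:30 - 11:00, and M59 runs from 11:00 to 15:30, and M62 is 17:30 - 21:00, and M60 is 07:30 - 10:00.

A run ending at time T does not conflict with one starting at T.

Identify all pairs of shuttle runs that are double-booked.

Check each pair: they overlap iff neither finishes before the other starts.
Sorted by start: M58, M60, M61, M59, M62.
M60 starts before M58 ends → M58 and M60 overlap.
M61 starts before M58 ends → M58 and M61 overlap.
M59 starts before M58 ends → M58 and M59 overlap.
M62 starts after M58 ends.
M61 starts before M60 ends → M60 and M61 overlap.
M59 starts after M60 ends, so M60 has no further overlaps.
M59 starts exactly when M61 ends (back-to-back, no overlap), so M61 has no further overlaps.
M62 starts after M59 ends.

M58 & M59, M58 & M60, M58 & M61, M60 & M61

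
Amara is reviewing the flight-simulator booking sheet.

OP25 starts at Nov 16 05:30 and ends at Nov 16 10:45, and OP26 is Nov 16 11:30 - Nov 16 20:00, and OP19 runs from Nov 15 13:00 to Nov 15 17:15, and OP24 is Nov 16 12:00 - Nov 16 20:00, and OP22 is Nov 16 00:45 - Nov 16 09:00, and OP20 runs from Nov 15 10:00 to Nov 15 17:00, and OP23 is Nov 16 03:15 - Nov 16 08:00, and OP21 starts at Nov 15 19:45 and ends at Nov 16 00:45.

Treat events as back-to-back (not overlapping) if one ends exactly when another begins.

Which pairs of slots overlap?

OP19 & OP20, OP22 & OP23, OP22 & OP25, OP23 & OP25, OP24 & OP26

Sorted by start: OP20, OP19, OP21, OP22, OP23, OP25, OP26, OP24.
OP19 starts before OP20 ends → OP20 and OP19 overlap.
OP21 starts after OP20 ends, so nothing later overlaps OP20 either.
OP21 starts after OP19 ends, so nothing later overlaps OP19 either.
OP22 starts exactly when OP21 ends (back-to-back, no overlap), so nothing later overlaps OP21 either.
OP23 starts before OP22 ends → OP22 and OP23 overlap.
OP25 starts before OP22 ends → OP22 and OP25 overlap.
OP26 starts after OP22 ends, so nothing later overlaps OP22 either.
OP25 starts before OP23 ends → OP23 and OP25 overlap.
OP26 starts after OP23 ends, so nothing later overlaps OP23 either.
OP26 starts after OP25 ends, so nothing later overlaps OP25 either.
OP24 starts before OP26 ends → OP26 and OP24 overlap.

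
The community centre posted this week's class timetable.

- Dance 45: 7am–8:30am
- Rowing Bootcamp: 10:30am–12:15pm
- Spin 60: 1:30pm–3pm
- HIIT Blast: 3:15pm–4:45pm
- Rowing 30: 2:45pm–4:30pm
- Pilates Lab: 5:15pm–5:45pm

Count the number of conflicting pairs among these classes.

2

Sorted by start: Dance 45, Rowing Bootcamp, Spin 60, Rowing 30, HIIT Blast, Pilates Lab.
Rowing Bootcamp starts after Dance 45 ends, so nothing later overlaps Dance 45 either.
Spin 60 starts after Rowing Bootcamp ends, so nothing later overlaps Rowing Bootcamp either.
Rowing 30 starts before Spin 60 ends → Spin 60 and Rowing 30 overlap.
HIIT Blast starts after Spin 60 ends, so nothing later overlaps Spin 60 either.
HIIT Blast starts before Rowing 30 ends → Rowing 30 and HIIT Blast overlap.
Pilates Lab starts after Rowing 30 ends.
Pilates Lab starts after HIIT Blast ends.
Overlapping pairs: HIIT Blast & Rowing 30, Rowing 30 & Spin 60 — 2 in total.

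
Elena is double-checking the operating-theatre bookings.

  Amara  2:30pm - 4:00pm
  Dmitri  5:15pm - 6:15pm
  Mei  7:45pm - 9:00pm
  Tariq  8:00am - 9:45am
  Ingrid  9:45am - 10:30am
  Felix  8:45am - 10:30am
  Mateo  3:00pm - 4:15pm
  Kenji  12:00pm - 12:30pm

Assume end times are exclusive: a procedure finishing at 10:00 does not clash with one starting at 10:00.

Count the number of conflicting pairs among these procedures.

3

Check each pair: they overlap iff neither finishes before the other starts.
Sorted by start: Tariq, Felix, Ingrid, Kenji, Amara, Mateo, Dmitri, Mei.
Felix starts before Tariq ends → Tariq and Felix overlap.
Ingrid starts exactly when Tariq ends (back-to-back, no overlap), so Tariq has no further overlaps.
Ingrid starts before Felix ends → Felix and Ingrid overlap.
Kenji starts after Felix ends, so Felix has no further overlaps.
Kenji starts after Ingrid ends, so Ingrid has no further overlaps.
Amara starts after Kenji ends, so Kenji has no further overlaps.
Mateo starts before Amara ends → Amara and Mateo overlap.
Dmitri starts after Amara ends, so Amara has no further overlaps.
Dmitri starts after Mateo ends, so Mateo has no further overlaps.
Mei starts after Dmitri ends.
Overlapping pairs: Amara & Mateo, Felix & Ingrid, Felix & Tariq — 3 in total.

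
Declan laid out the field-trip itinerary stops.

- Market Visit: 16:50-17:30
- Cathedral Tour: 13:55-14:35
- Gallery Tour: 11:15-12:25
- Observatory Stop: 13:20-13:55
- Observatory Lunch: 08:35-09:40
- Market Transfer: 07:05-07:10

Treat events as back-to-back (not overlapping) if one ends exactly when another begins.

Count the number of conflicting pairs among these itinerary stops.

0

Sorted by start: Market Transfer, Observatory Lunch, Gallery Tour, Observatory Stop, Cathedral Tour, Market Visit.
Observatory Lunch starts after Market Transfer ends, so Market Transfer has no further overlaps.
Gallery Tour starts after Observatory Lunch ends, so Observatory Lunch has no further overlaps.
Observatory Stop starts after Gallery Tour ends, so Gallery Tour has no further overlaps.
Cathedral Tour starts exactly when Observatory Stop ends (back-to-back, no overlap), so Observatory Stop has no further overlaps.
Market Visit starts after Cathedral Tour ends.
No pair overlaps.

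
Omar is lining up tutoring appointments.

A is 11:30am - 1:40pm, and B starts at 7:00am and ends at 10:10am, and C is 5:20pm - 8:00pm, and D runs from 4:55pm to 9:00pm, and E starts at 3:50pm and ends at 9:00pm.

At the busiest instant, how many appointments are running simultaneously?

Sort all start/end points and keep a running count:
7:00am start B → 1
10:10am end B → 0
11:30am start A → 1
1:40pm end A → 0
3:50pm start E → 1
4:55pm start D → 2
5:20pm start C → 3
8:00pm end C → 2
9:00pm end D → 1
9:00pm end E → 0
Peak is 3, at 5:20pm (C, D, E).

3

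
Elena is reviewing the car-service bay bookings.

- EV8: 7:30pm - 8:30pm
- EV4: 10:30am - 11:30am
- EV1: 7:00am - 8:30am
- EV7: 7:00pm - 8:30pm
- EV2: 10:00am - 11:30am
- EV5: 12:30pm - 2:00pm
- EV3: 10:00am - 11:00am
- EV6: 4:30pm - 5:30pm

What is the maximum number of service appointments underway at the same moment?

3

Walk through starts and ends in time order (an end at T is processed before a start at T):
7:00am start EV1 → 1
8:30am end EV1 → 0
10:00am start EV2 → 1
10:00am start EV3 → 2
10:30am start EV4 → 3
11:00am end EV3 → 2
11:30am end EV2 → 1
11:30am end EV4 → 0
12:30pm start EV5 → 1
2:00pm end EV5 → 0
4:30pm start EV6 → 1
5:30pm end EV6 → 0
7:00pm start EV7 → 1
7:30pm start EV8 → 2
8:30pm end EV7 → 1
8:30pm end EV8 → 0
Peak is 3, at 10:30am (EV2, EV3, EV4).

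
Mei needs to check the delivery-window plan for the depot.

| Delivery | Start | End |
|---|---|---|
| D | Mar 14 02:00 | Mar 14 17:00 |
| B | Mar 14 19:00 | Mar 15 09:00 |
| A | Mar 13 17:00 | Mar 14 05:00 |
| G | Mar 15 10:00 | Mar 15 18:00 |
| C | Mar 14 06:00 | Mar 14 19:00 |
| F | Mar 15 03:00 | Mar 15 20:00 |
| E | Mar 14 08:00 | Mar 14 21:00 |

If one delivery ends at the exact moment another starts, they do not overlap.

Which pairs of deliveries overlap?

Two intervals overlap when each starts before the other ends.
Sorted by start: A, D, C, E, B, F, G.
D starts before A ends → A and D overlap.
C starts after A ends, so nothing later overlaps A either.
C starts before D ends → D and C overlap.
E starts before D ends → D and E overlap.
B starts after D ends, so nothing later overlaps D either.
E starts before C ends → C and E overlap.
B starts exactly when C ends (back-to-back, no overlap), so nothing later overlaps C either.
B starts before E ends → E and B overlap.
F starts after E ends, so nothing later overlaps E either.
F starts before B ends → B and F overlap.
G starts after B ends.
G starts before F ends → F and G overlap.

A & D, B & E, B & F, C & D, C & E, D & E, F & G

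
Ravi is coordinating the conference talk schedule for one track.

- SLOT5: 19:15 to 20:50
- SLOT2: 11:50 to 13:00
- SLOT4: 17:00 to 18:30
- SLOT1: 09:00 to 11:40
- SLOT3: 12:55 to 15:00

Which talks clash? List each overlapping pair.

SLOT2 & SLOT3

Sorted by start: SLOT1, SLOT2, SLOT3, SLOT4, SLOT5.
SLOT2 starts after SLOT1 ends; SLOT1 is clear from here.
SLOT3 starts before SLOT2 ends → SLOT2 and SLOT3 overlap.
SLOT4 starts after SLOT2 ends; SLOT2 is clear from here.
SLOT4 starts after SLOT3 ends; SLOT3 is clear from here.
SLOT5 starts after SLOT4 ends.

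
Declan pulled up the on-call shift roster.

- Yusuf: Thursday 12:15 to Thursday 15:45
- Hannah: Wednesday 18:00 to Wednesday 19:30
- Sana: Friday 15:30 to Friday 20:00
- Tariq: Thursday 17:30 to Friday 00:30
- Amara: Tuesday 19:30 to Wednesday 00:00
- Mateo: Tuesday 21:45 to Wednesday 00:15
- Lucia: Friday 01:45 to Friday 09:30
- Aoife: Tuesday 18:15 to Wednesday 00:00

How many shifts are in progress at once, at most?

3

Walk through starts and ends in time order (an end at T is processed before a start at T):
Tuesday 18:15 start Aoife → 1
Tuesday 19:30 start Amara → 2
Tuesday 21:45 start Mateo → 3
Wednesday 00:00 end Amara → 2
Wednesday 00:00 end Aoife → 1
Wednesday 00:15 end Mateo → 0
Wednesday 18:00 start Hannah → 1
Wednesday 19:30 end Hannah → 0
Thursday 12:15 start Yusuf → 1
Thursday 15:45 end Yusuf → 0
Thursday 17:30 start Tariq → 1
Friday 00:30 end Tariq → 0
Friday 01:45 start Lucia → 1
Friday 09:30 end Lucia → 0
Friday 15:30 start Sana → 1
Friday 20:00 end Sana → 0
Peak is 3, at Tuesday 21:45 (Amara, Aoife, Mateo).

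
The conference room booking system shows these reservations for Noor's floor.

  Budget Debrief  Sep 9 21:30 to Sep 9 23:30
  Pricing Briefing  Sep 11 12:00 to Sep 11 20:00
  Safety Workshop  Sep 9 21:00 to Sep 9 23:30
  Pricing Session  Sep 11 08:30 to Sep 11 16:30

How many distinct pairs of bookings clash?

2

Sorted by start: Safety Workshop, Budget Debrief, Pricing Session, Pricing Briefing.
Budget Debrief starts before Safety Workshop ends → Safety Workshop and Budget Debrief overlap.
Pricing Session starts after Safety Workshop ends — done with Safety Workshop.
Pricing Session starts after Budget Debrief ends — done with Budget Debrief.
Pricing Briefing starts before Pricing Session ends → Pricing Session and Pricing Briefing overlap.
Overlapping pairs: Budget Debrief & Safety Workshop, Pricing Briefing & Pricing Session — 2 in total.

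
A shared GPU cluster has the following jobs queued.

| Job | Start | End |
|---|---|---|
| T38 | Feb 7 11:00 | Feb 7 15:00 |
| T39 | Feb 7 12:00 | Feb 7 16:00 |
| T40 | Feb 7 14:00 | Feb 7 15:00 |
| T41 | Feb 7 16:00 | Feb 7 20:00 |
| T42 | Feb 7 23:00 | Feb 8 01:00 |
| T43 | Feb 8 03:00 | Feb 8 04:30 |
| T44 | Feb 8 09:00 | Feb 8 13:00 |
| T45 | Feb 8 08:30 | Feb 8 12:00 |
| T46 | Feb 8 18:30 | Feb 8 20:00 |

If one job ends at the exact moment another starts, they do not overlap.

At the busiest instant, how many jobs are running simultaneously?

Sort all start/end points and keep a running count:
Feb 7 11:00 start T38 → 1
Feb 7 12:00 start T39 → 2
Feb 7 14:00 start T40 → 3
Feb 7 15:00 end T38 → 2
Feb 7 15:00 end T40 → 1
Feb 7 16:00 end T39 → 0
Feb 7 16:00 start T41 → 1
Feb 7 20:00 end T41 → 0
Feb 7 23:00 start T42 → 1
Feb 8 01:00 end T42 → 0
Feb 8 03:00 start T43 → 1
Feb 8 04:30 end T43 → 0
Feb 8 08:30 start T45 → 1
Feb 8 09:00 start T44 → 2
Feb 8 12:00 end T45 → 1
Feb 8 13:00 end T44 → 0
Feb 8 18:30 start T46 → 1
Feb 8 20:00 end T46 → 0
Peak is 3, at Feb 7 14:00 (T38, T39, T40).

3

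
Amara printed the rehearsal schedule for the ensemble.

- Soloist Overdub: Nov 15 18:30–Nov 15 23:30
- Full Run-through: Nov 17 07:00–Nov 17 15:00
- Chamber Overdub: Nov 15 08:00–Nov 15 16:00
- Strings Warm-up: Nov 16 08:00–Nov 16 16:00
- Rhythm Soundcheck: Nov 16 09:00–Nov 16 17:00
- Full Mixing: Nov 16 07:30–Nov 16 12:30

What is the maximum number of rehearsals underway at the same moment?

Sort all start/end points and keep a running count:
Nov 15 08:00 start Chamber Overdub → 1
Nov 15 16:00 end Chamber Overdub → 0
Nov 15 18:30 start Soloist Overdub → 1
Nov 15 23:30 end Soloist Overdub → 0
Nov 16 07:30 start Full Mixing → 1
Nov 16 08:00 start Strings Warm-up → 2
Nov 16 09:00 start Rhythm Soundcheck → 3
Nov 16 12:30 end Full Mixing → 2
Nov 16 16:00 end Strings Warm-up → 1
Nov 16 17:00 end Rhythm Soundcheck → 0
Nov 17 07:00 start Full Run-through → 1
Nov 17 15:00 end Full Run-through → 0
Peak is 3, at Nov 16 09:00 (Full Mixing, Rhythm Soundcheck, Strings Warm-up).

3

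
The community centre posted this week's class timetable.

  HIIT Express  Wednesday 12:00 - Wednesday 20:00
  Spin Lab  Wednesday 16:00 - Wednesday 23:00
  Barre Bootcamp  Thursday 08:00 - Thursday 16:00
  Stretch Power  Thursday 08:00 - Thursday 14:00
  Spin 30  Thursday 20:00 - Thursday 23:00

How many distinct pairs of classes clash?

2

Sorted by start: HIIT Express, Spin Lab, Barre Bootcamp, Stretch Power, Spin 30.
Spin Lab starts before HIIT Express ends → HIIT Express and Spin Lab overlap.
Barre Bootcamp starts after HIIT Express ends; HIIT Express is clear from here.
Barre Bootcamp starts after Spin Lab ends; Spin Lab is clear from here.
Stretch Power starts before Barre Bootcamp ends → Barre Bootcamp and Stretch Power overlap.
Spin 30 starts after Barre Bootcamp ends.
Spin 30 starts after Stretch Power ends.
Overlapping pairs: Barre Bootcamp & Stretch Power, HIIT Express & Spin Lab — 2 in total.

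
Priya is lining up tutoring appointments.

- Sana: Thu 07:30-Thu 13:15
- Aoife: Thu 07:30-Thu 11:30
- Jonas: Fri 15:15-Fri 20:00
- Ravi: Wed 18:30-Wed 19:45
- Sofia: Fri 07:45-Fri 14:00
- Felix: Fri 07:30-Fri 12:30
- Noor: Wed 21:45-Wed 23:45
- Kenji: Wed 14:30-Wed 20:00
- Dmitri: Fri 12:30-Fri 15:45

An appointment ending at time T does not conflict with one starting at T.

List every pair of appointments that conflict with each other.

Aoife & Sana, Dmitri & Jonas, Dmitri & Sofia, Felix & Sofia, Kenji & Ravi

Sorted by start: Kenji, Ravi, Noor, Aoife, Sana, Felix, Sofia, Dmitri, Jonas.
Ravi starts before Kenji ends → Kenji and Ravi overlap.
Noor starts after Kenji ends, so nothing later overlaps Kenji either.
Noor starts after Ravi ends, so nothing later overlaps Ravi either.
Aoife starts after Noor ends, so nothing later overlaps Noor either.
Sana starts before Aoife ends → Aoife and Sana overlap.
Felix starts after Aoife ends, so nothing later overlaps Aoife either.
Felix starts after Sana ends, so nothing later overlaps Sana either.
Sofia starts before Felix ends → Felix and Sofia overlap.
Dmitri starts exactly when Felix ends (back-to-back, no overlap), so nothing later overlaps Felix either.
Dmitri starts before Sofia ends → Sofia and Dmitri overlap.
Jonas starts after Sofia ends.
Jonas starts before Dmitri ends → Dmitri and Jonas overlap.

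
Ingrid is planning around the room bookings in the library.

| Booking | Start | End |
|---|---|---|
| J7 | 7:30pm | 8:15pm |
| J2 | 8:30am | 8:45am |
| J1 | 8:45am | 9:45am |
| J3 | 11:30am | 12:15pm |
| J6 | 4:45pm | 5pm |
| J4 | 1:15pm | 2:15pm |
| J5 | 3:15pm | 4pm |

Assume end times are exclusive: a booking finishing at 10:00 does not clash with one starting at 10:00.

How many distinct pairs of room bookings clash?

Sorted by start: J2, J1, J3, J4, J5, J6, J7.
J1 starts exactly when J2 ends (back-to-back, no overlap), so nothing later overlaps J2 either.
J3 starts after J1 ends, so nothing later overlaps J1 either.
J4 starts after J3 ends, so nothing later overlaps J3 either.
J5 starts after J4 ends, so nothing later overlaps J4 either.
J6 starts after J5 ends, so nothing later overlaps J5 either.
J7 starts after J6 ends.
No pair overlaps.

0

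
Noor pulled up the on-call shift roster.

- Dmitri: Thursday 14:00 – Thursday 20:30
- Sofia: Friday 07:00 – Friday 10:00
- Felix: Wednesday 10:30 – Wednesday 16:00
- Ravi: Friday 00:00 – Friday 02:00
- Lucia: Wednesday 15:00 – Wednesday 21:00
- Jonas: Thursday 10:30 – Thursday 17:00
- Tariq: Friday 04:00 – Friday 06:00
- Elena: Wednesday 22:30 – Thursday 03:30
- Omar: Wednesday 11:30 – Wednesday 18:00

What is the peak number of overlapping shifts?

3

Sweep the timeline, counting +1 at each start and −1 at each end (ends before starts at a tie):
Wednesday 10:30 start Felix → 1
Wednesday 11:30 start Omar → 2
Wednesday 15:00 start Lucia → 3
Wednesday 16:00 end Felix → 2
Wednesday 18:00 end Omar → 1
Wednesday 21:00 end Lucia → 0
Wednesday 22:30 start Elena → 1
Thursday 03:30 end Elena → 0
Thursday 10:30 start Jonas → 1
Thursday 14:00 start Dmitri → 2
Thursday 17:00 end Jonas → 1
Thursday 20:30 end Dmitri → 0
Friday 00:00 start Ravi → 1
Friday 02:00 end Ravi → 0
Friday 04:00 start Tariq → 1
Friday 06:00 end Tariq → 0
Friday 07:00 start Sofia → 1
Friday 10:00 end Sofia → 0
Peak is 3, at Wednesday 15:00 (Felix, Lucia, Omar).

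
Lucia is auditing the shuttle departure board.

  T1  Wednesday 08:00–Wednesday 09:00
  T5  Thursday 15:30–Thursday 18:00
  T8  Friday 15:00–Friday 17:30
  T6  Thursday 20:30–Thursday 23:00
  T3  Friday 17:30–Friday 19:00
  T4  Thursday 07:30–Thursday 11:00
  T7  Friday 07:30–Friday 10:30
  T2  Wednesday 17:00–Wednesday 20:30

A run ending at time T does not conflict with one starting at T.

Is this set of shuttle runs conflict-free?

Sorted by start: T1, T2, T4, T5, T6, T7, T8, T3.
T2 starts after T1 ends, so nothing later overlaps T1 either.
T4 starts after T2 ends, so nothing later overlaps T2 either.
T5 starts after T4 ends, so nothing later overlaps T4 either.
T6 starts after T5 ends, so nothing later overlaps T5 either.
T7 starts after T6 ends, so nothing later overlaps T6 either.
T8 starts after T7 ends, so nothing later overlaps T7 either.
T3 starts exactly when T8 ends (back-to-back, no overlap).
Every pair is clear; the schedule has no overlaps.

Yes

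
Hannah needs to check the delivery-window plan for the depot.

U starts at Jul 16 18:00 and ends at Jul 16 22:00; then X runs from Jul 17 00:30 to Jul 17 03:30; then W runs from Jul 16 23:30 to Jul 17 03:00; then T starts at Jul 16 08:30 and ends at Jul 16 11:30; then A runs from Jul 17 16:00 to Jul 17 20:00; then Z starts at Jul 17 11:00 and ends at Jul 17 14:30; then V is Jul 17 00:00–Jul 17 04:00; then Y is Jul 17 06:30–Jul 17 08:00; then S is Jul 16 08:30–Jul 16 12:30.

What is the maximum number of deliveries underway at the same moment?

Walk through starts and ends in time order (an end at T is processed before a start at T):
Jul 16 08:30 start S → 1
Jul 16 08:30 start T → 2
Jul 16 11:30 end T → 1
Jul 16 12:30 end S → 0
Jul 16 18:00 start U → 1
Jul 16 22:00 end U → 0
Jul 16 23:30 start W → 1
Jul 17 00:00 start V → 2
Jul 17 00:30 start X → 3
Jul 17 03:00 end W → 2
Jul 17 03:30 end X → 1
Jul 17 04:00 end V → 0
Jul 17 06:30 start Y → 1
Jul 17 08:00 end Y → 0
Jul 17 11:00 start Z → 1
Jul 17 14:30 end Z → 0
Jul 17 16:00 start A → 1
Jul 17 20:00 end A → 0
Peak is 3, at Jul 17 00:30 (V, W, X).

3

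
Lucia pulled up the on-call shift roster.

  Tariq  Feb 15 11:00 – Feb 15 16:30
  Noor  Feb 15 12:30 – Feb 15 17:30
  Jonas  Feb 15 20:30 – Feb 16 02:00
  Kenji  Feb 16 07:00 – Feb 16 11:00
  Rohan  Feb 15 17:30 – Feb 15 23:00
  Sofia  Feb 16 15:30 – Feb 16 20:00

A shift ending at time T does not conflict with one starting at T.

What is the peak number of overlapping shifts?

2

Sort all start/end points and keep a running count:
Feb 15 11:00 start Tariq → 1
Feb 15 12:30 start Noor → 2
Feb 15 16:30 end Tariq → 1
Feb 15 17:30 end Noor → 0
Feb 15 17:30 start Rohan → 1
Feb 15 20:30 start Jonas → 2
Feb 15 23:00 end Rohan → 1
Feb 16 02:00 end Jonas → 0
Feb 16 07:00 start Kenji → 1
Feb 16 11:00 end Kenji → 0
Feb 16 15:30 start Sofia → 1
Feb 16 20:00 end Sofia → 0
Peak is 2, at Feb 15 12:30 (Noor, Tariq).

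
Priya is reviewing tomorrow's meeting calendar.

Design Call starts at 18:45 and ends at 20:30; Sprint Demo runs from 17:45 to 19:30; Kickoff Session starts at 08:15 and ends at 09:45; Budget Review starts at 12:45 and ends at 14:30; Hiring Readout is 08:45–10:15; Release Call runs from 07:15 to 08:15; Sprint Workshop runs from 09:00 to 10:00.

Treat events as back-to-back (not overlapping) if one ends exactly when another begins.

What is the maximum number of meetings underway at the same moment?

3

Sweep the timeline, counting +1 at each start and −1 at each end (ends before starts at a tie):
07:15 start Release Call → 1
08:15 end Release Call → 0
08:15 start Kickoff Session → 1
08:45 start Hiring Readout → 2
09:00 start Sprint Workshop → 3
09:45 end Kickoff Session → 2
10:00 end Sprint Workshop → 1
10:15 end Hiring Readout → 0
12:45 start Budget Review → 1
14:30 end Budget Review → 0
17:45 start Sprint Demo → 1
18:45 start Design Call → 2
19:30 end Sprint Demo → 1
20:30 end Design Call → 0
Peak is 3, at 09:00 (Hiring Readout, Kickoff Session, Sprint Workshop).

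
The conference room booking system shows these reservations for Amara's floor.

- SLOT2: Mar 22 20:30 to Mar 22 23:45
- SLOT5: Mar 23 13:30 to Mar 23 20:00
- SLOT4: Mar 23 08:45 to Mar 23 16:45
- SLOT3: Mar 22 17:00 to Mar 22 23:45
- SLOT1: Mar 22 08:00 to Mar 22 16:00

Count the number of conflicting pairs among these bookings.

2

Check each pair: they overlap iff neither finishes before the other starts.
Sorted by start: SLOT1, SLOT3, SLOT2, SLOT4, SLOT5.
SLOT3 starts after SLOT1 ends; SLOT1 is clear from here.
SLOT2 starts before SLOT3 ends → SLOT3 and SLOT2 overlap.
SLOT4 starts after SLOT3 ends; SLOT3 is clear from here.
SLOT4 starts after SLOT2 ends; SLOT2 is clear from here.
SLOT5 starts before SLOT4 ends → SLOT4 and SLOT5 overlap.
Overlapping pairs: SLOT2 & SLOT3, SLOT4 & SLOT5 — 2 in total.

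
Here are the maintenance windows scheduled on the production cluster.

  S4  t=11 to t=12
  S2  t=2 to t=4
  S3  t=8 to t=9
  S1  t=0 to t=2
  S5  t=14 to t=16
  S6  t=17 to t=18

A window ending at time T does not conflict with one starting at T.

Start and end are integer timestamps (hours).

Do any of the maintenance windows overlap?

Two intervals overlap when each starts before the other ends.
Sorted by start: S1, S2, S3, S4, S5, S6.
S2 starts exactly when S1 ends (back-to-back, no overlap), so nothing later overlaps S1 either.
S3 starts after S2 ends, so nothing later overlaps S2 either.
S4 starts after S3 ends, so nothing later overlaps S3 either.
S5 starts after S4 ends, so nothing later overlaps S4 either.
S6 starts after S5 ends.
Every pair is clear; the schedule has no overlaps.

No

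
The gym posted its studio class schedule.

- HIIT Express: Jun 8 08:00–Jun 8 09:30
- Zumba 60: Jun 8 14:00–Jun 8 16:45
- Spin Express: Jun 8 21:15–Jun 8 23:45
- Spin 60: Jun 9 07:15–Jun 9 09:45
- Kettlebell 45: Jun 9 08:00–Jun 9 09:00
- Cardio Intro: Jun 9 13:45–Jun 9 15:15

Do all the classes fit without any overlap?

No

Two intervals overlap when each starts before the other ends.
Sorted by start: HIIT Express, Zumba 60, Spin Express, Spin 60, Kettlebell 45, Cardio Intro.
Zumba 60 starts after HIIT Express ends — done with HIIT Express.
Spin Express starts after Zumba 60 ends — done with Zumba 60.
Spin 60 starts after Spin Express ends — done with Spin Express.
Kettlebell 45 starts before Spin 60 ends → Spin 60 and Kettlebell 45 overlap.
That's a conflict, so the schedule is not conflict-free.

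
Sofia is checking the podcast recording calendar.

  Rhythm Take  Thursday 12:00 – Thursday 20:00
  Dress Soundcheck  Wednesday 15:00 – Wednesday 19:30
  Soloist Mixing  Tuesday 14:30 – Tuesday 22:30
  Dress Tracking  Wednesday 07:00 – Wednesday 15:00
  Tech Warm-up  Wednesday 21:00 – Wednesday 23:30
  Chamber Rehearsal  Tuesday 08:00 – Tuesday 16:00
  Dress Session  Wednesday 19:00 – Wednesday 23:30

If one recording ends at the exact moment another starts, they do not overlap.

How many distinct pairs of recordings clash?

3

Sorted by start: Chamber Rehearsal, Soloist Mixing, Dress Tracking, Dress Soundcheck, Dress Session, Tech Warm-up, Rhythm Take.
Soloist Mixing starts before Chamber Rehearsal ends → Chamber Rehearsal and Soloist Mixing overlap.
Dress Tracking starts after Chamber Rehearsal ends, so nothing later overlaps Chamber Rehearsal either.
Dress Tracking starts after Soloist Mixing ends, so nothing later overlaps Soloist Mixing either.
Dress Soundcheck starts exactly when Dress Tracking ends (back-to-back, no overlap), so nothing later overlaps Dress Tracking either.
Dress Session starts before Dress Soundcheck ends → Dress Soundcheck and Dress Session overlap.
Tech Warm-up starts after Dress Soundcheck ends, so nothing later overlaps Dress Soundcheck either.
Tech Warm-up starts before Dress Session ends → Dress Session and Tech Warm-up overlap.
Rhythm Take starts after Dress Session ends.
Rhythm Take starts after Tech Warm-up ends.
Overlapping pairs: Chamber Rehearsal & Soloist Mixing, Dress Session & Dress Soundcheck, Dress Session & Tech Warm-up — 3 in total.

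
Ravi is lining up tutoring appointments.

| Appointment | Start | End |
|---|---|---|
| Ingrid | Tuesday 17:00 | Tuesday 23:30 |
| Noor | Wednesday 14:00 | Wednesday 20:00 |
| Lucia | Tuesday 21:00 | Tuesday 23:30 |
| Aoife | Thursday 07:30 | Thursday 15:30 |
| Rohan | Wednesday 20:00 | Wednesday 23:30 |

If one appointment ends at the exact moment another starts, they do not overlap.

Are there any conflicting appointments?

Sorted by start: Ingrid, Lucia, Noor, Rohan, Aoife.
Lucia starts before Ingrid ends → Ingrid and Lucia overlap.
That's a conflict, so the schedule is not conflict-free.

Yes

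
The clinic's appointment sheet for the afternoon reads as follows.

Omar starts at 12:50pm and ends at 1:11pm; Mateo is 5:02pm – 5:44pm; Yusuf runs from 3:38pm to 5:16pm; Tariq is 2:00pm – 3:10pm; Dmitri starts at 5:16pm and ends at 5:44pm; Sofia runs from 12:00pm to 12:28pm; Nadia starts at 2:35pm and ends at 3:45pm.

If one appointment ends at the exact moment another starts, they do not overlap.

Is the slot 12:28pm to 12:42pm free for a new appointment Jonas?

Yes — the slot is free

Sofia: ends 12:28pm at or before Jonas starts 12:28pm → clear.
Omar: starts 12:50pm at or after Jonas ends 12:42pm → clear.
Tariq: starts 2:00pm at or after Jonas ends 12:42pm → clear.
Nadia: starts 2:35pm at or after Jonas ends 12:42pm → clear.
Yusuf: starts 3:38pm at or after Jonas ends 12:42pm → clear.
Mateo: starts 5:02pm at or after Jonas ends 12:42pm → clear.
Dmitri: starts 5:16pm at or after Jonas ends 12:42pm → clear.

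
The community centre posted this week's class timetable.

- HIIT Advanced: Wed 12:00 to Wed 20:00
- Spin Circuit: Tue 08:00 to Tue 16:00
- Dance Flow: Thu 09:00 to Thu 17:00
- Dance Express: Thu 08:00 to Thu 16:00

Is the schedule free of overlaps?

No

Sorted by start: Spin Circuit, HIIT Advanced, Dance Express, Dance Flow.
HIIT Advanced starts after Spin Circuit ends — done with Spin Circuit.
Dance Express starts after HIIT Advanced ends — done with HIIT Advanced.
Dance Flow starts before Dance Express ends → Dance Express and Dance Flow overlap.
That's a conflict, so the schedule is not conflict-free.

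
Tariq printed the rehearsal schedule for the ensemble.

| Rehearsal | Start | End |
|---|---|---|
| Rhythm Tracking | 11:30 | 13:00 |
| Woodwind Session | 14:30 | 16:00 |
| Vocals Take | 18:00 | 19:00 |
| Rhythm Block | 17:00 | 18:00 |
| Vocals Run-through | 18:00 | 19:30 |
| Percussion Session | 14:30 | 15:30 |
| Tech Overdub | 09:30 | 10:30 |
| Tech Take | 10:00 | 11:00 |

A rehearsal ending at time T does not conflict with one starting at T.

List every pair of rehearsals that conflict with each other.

Percussion Session & Woodwind Session, Tech Overdub & Tech Take, Vocals Run-through & Vocals Take

Two intervals overlap when each starts before the other ends.
Sorted by start: Tech Overdub, Tech Take, Rhythm Tracking, Percussion Session, Woodwind Session, Rhythm Block, Vocals Run-through, Vocals Take.
Tech Take starts before Tech Overdub ends → Tech Overdub and Tech Take overlap.
Rhythm Tracking starts after Tech Overdub ends, so Tech Overdub has no further overlaps.
Rhythm Tracking starts after Tech Take ends, so Tech Take has no further overlaps.
Percussion Session starts after Rhythm Tracking ends, so Rhythm Tracking has no further overlaps.
Woodwind Session starts before Percussion Session ends → Percussion Session and Woodwind Session overlap.
Rhythm Block starts after Percussion Session ends, so Percussion Session has no further overlaps.
Rhythm Block starts after Woodwind Session ends, so Woodwind Session has no further overlaps.
Vocals Run-through starts exactly when Rhythm Block ends (back-to-back, no overlap), so Rhythm Block has no further overlaps.
Vocals Take starts before Vocals Run-through ends → Vocals Run-through and Vocals Take overlap.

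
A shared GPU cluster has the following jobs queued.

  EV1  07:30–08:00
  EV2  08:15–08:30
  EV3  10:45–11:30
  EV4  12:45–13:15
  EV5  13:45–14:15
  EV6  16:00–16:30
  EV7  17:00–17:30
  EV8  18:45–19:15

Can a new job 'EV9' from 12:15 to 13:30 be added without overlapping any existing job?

EV1: ends 08:00 at or before EV9 starts 12:15 → clear.
EV2: ends 08:30 at or before EV9 starts 12:15 → clear.
EV3: ends 11:30 at or before EV9 starts 12:15 → clear.
EV4: starts 12:45 before EV9 ends 13:30, and ends 13:15 after EV9 starts 12:15 → overlap.
EV5: starts 13:45 at or after EV9 ends 13:30 → clear.
EV6: starts 16:00 at or after EV9 ends 13:30 → clear.
EV7: starts 17:00 at or after EV9 ends 13:30 → clear.
EV8: starts 18:45 at or after EV9 ends 13:30 → clear.
EV9 overlaps EV4.

No — it overlaps EV4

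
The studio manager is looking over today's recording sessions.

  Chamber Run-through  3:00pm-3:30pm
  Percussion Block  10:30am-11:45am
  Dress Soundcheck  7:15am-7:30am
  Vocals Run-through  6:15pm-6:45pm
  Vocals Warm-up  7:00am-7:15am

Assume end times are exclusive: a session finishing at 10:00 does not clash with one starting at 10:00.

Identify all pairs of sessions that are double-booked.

Sorted by start: Vocals Warm-up, Dress Soundcheck, Percussion Block, Chamber Run-through, Vocals Run-through.
Dress Soundcheck starts exactly when Vocals Warm-up ends (back-to-back, no overlap) — done with Vocals Warm-up.
Percussion Block starts after Dress Soundcheck ends — done with Dress Soundcheck.
Chamber Run-through starts after Percussion Block ends — done with Percussion Block.
Vocals Run-through starts after Chamber Run-through ends.

none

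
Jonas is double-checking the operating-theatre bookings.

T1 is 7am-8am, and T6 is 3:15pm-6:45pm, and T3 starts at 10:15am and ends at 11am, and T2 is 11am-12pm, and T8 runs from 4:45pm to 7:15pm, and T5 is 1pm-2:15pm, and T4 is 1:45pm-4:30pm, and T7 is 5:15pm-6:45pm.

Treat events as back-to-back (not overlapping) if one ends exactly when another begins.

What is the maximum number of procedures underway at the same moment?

3

Sweep the timeline, counting +1 at each start and −1 at each end (ends before starts at a tie):
7am start T1 → 1
8am end T1 → 0
10:15am start T3 → 1
11am end T3 → 0
11am start T2 → 1
12pm end T2 → 0
1pm start T5 → 1
1:45pm start T4 → 2
2:15pm end T5 → 1
3:15pm start T6 → 2
4:30pm end T4 → 1
4:45pm start T8 → 2
5:15pm start T7 → 3
6:45pm end T6 → 2
6:45pm end T7 → 1
7:15pm end T8 → 0
Peak is 3, at 5:15pm (T6, T7, T8).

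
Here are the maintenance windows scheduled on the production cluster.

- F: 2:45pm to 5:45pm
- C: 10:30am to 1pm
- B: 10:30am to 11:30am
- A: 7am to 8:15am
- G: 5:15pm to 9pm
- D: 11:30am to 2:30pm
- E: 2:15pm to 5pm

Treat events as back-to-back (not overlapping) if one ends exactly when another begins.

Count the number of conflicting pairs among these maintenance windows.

Check each pair: they overlap iff neither finishes before the other starts.
Sorted by start: A, B, C, D, E, F, G.
B starts after A ends; A is clear from here.
C starts before B ends → B and C overlap.
D starts exactly when B ends (back-to-back, no overlap); B is clear from here.
D starts before C ends → C and D overlap.
E starts after C ends; C is clear from here.
E starts before D ends → D and E overlap.
F starts after D ends; D is clear from here.
F starts before E ends → E and F overlap.
G starts after E ends.
G starts before F ends → F and G overlap.
Overlapping pairs: B & C, C & D, D & E, E & F, F & G — 5 in total.

5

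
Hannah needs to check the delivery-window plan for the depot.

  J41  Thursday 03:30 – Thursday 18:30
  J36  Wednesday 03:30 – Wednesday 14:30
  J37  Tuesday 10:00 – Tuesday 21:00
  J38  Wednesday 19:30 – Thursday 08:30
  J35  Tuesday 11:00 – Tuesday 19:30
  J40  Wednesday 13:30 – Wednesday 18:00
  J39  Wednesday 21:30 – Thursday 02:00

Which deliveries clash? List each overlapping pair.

Sorted by start: J37, J35, J36, J40, J38, J39, J41.
J35 starts before J37 ends → J37 and J35 overlap.
J36 starts after J37 ends — done with J37.
J36 starts after J35 ends — done with J35.
J40 starts before J36 ends → J36 and J40 overlap.
J38 starts after J36 ends — done with J36.
J38 starts after J40 ends — done with J40.
J39 starts before J38 ends → J38 and J39 overlap.
J41 starts before J38 ends → J38 and J41 overlap.
J41 starts after J39 ends.

J35 & J37, J36 & J40, J38 & J39, J38 & J41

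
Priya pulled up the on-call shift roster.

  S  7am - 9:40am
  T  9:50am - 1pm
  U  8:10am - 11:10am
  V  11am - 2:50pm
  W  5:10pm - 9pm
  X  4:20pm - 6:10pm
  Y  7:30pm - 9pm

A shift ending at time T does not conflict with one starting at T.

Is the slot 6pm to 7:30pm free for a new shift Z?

S: ends 9:40am at or before Z starts 6pm → clear.
U: ends 11:10am at or before Z starts 6pm → clear.
T: ends 1pm at or before Z starts 6pm → clear.
V: ends 2:50pm at or before Z starts 6pm → clear.
X: starts 4:20pm before Z ends 7:30pm, and ends 6:10pm after Z starts 6pm → overlap.
W: starts 5:10pm before Z ends 7:30pm, and ends 9pm after Z starts 6pm → overlap.
Y: starts 7:30pm at or after Z ends 7:30pm → clear.
Z overlaps W, X.

No — it overlaps W, X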